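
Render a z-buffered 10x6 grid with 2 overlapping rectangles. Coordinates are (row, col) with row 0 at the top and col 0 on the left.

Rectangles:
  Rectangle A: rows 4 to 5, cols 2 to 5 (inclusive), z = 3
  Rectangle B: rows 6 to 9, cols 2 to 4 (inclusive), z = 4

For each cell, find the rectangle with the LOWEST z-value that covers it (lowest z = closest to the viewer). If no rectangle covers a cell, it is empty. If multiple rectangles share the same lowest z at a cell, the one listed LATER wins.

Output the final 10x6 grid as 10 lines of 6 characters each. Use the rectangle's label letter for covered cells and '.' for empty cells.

......
......
......
......
..AAAA
..AAAA
..BBB.
..BBB.
..BBB.
..BBB.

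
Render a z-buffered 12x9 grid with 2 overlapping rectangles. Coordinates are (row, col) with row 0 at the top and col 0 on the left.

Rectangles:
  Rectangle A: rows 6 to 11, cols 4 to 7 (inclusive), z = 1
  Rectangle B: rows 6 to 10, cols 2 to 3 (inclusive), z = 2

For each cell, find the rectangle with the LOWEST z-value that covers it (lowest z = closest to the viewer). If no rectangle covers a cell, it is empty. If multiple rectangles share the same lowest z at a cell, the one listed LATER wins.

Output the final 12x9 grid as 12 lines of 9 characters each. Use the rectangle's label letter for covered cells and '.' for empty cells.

.........
.........
.........
.........
.........
.........
..BBAAAA.
..BBAAAA.
..BBAAAA.
..BBAAAA.
..BBAAAA.
....AAAA.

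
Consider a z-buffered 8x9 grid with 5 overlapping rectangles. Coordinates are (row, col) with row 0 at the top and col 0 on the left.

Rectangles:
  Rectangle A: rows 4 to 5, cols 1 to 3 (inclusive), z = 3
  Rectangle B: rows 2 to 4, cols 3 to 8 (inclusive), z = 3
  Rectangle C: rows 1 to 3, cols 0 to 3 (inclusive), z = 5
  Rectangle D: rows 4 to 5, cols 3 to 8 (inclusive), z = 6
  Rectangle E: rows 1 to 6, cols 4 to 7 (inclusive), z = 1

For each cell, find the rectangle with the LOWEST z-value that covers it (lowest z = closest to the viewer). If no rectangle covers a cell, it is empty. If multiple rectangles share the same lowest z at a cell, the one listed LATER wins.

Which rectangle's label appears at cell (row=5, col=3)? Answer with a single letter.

Answer: A

Derivation:
Check cell (5,3):
  A: rows 4-5 cols 1-3 z=3 -> covers; best now A (z=3)
  B: rows 2-4 cols 3-8 -> outside (row miss)
  C: rows 1-3 cols 0-3 -> outside (row miss)
  D: rows 4-5 cols 3-8 z=6 -> covers; best now A (z=3)
  E: rows 1-6 cols 4-7 -> outside (col miss)
Winner: A at z=3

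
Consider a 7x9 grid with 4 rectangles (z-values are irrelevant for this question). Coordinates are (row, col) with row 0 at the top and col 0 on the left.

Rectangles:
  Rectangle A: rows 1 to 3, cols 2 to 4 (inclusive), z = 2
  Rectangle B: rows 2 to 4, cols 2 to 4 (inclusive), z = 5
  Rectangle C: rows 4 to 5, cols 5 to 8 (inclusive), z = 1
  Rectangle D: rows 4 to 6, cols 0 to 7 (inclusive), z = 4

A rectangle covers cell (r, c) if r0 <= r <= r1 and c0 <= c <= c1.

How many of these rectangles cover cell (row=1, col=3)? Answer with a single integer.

Answer: 1

Derivation:
Check cell (1,3):
  A: rows 1-3 cols 2-4 -> covers
  B: rows 2-4 cols 2-4 -> outside (row miss)
  C: rows 4-5 cols 5-8 -> outside (row miss)
  D: rows 4-6 cols 0-7 -> outside (row miss)
Count covering = 1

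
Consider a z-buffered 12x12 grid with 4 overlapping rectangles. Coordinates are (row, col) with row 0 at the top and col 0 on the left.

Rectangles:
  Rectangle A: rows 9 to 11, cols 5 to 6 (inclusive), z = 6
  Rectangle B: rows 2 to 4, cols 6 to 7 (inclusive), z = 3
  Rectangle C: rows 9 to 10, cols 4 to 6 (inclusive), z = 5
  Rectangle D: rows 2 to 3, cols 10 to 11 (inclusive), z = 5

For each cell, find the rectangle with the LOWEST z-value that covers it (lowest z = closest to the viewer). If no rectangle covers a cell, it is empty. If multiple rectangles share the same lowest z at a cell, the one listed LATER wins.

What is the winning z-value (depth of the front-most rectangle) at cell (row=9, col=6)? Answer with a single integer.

Answer: 5

Derivation:
Check cell (9,6):
  A: rows 9-11 cols 5-6 z=6 -> covers; best now A (z=6)
  B: rows 2-4 cols 6-7 -> outside (row miss)
  C: rows 9-10 cols 4-6 z=5 -> covers; best now C (z=5)
  D: rows 2-3 cols 10-11 -> outside (row miss)
Winner: C at z=5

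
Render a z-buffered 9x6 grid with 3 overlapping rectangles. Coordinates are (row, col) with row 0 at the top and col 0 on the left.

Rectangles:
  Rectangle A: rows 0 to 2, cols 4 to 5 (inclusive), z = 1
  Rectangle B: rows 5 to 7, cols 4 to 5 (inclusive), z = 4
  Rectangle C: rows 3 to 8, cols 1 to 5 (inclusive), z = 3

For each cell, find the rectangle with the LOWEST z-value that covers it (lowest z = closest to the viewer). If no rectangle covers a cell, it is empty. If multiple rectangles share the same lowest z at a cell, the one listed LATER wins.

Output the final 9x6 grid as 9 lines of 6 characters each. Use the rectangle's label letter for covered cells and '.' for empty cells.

....AA
....AA
....AA
.CCCCC
.CCCCC
.CCCCC
.CCCCC
.CCCCC
.CCCCC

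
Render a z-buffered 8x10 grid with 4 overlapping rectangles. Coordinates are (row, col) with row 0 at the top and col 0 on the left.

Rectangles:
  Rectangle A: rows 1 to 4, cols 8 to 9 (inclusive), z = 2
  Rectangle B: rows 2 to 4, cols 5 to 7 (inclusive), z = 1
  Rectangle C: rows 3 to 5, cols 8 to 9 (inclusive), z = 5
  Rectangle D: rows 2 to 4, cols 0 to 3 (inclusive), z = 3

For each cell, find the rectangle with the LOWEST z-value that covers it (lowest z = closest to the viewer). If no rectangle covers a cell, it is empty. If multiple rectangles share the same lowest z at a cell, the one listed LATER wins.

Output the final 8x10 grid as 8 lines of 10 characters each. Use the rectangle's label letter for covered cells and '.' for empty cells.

..........
........AA
DDDD.BBBAA
DDDD.BBBAA
DDDD.BBBAA
........CC
..........
..........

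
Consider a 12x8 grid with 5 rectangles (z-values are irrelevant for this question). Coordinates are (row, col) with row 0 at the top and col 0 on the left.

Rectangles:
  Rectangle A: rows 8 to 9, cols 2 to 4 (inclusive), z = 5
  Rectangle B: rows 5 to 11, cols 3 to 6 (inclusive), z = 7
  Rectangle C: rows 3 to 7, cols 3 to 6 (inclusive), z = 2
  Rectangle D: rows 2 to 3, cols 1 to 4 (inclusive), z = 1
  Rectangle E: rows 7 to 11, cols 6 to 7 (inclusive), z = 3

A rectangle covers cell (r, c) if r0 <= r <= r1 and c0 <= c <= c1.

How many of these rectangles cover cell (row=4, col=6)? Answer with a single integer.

Answer: 1

Derivation:
Check cell (4,6):
  A: rows 8-9 cols 2-4 -> outside (row miss)
  B: rows 5-11 cols 3-6 -> outside (row miss)
  C: rows 3-7 cols 3-6 -> covers
  D: rows 2-3 cols 1-4 -> outside (row miss)
  E: rows 7-11 cols 6-7 -> outside (row miss)
Count covering = 1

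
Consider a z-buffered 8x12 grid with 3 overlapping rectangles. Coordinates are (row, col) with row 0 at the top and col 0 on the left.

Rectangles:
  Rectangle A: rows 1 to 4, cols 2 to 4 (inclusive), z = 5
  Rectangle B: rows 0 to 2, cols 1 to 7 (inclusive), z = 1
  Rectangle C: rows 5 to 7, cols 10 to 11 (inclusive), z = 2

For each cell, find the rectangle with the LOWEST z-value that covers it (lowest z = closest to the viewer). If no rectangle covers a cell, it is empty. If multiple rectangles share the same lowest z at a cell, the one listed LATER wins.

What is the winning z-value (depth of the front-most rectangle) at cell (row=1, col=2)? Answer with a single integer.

Check cell (1,2):
  A: rows 1-4 cols 2-4 z=5 -> covers; best now A (z=5)
  B: rows 0-2 cols 1-7 z=1 -> covers; best now B (z=1)
  C: rows 5-7 cols 10-11 -> outside (row miss)
Winner: B at z=1

Answer: 1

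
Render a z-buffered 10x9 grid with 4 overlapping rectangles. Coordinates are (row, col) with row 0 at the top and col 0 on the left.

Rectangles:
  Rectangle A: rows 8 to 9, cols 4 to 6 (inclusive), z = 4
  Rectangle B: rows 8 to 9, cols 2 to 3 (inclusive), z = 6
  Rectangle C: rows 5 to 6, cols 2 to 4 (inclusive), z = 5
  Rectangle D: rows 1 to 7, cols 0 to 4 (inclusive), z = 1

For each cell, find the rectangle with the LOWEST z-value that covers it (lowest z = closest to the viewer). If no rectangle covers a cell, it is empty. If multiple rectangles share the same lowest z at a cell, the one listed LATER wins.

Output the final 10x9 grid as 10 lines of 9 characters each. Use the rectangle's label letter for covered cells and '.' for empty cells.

.........
DDDDD....
DDDDD....
DDDDD....
DDDDD....
DDDDD....
DDDDD....
DDDDD....
..BBAAA..
..BBAAA..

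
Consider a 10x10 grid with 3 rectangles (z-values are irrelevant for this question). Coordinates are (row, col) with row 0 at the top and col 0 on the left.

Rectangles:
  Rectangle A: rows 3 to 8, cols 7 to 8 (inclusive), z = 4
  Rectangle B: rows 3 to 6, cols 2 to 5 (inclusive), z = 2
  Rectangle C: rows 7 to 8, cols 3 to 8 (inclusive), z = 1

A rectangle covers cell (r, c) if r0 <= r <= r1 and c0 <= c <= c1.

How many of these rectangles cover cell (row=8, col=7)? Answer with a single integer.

Answer: 2

Derivation:
Check cell (8,7):
  A: rows 3-8 cols 7-8 -> covers
  B: rows 3-6 cols 2-5 -> outside (row miss)
  C: rows 7-8 cols 3-8 -> covers
Count covering = 2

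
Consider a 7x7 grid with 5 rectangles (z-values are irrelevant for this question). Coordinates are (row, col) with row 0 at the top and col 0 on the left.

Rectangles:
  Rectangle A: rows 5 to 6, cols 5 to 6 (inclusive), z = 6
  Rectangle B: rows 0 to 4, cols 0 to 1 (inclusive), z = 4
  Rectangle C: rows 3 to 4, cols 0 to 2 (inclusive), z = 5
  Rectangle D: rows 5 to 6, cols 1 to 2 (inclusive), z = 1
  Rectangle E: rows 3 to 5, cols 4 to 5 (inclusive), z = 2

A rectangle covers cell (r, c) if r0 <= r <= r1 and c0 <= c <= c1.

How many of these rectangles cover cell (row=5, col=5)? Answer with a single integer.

Answer: 2

Derivation:
Check cell (5,5):
  A: rows 5-6 cols 5-6 -> covers
  B: rows 0-4 cols 0-1 -> outside (row miss)
  C: rows 3-4 cols 0-2 -> outside (row miss)
  D: rows 5-6 cols 1-2 -> outside (col miss)
  E: rows 3-5 cols 4-5 -> covers
Count covering = 2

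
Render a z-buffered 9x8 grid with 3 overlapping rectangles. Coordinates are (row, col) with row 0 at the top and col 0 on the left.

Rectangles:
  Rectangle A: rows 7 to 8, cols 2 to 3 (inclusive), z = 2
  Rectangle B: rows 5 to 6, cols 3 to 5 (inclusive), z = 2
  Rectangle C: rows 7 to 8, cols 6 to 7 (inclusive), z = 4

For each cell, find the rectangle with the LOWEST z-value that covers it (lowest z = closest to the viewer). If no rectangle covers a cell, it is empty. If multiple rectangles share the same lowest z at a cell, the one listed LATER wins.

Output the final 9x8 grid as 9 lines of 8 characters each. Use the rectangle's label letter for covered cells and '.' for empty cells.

........
........
........
........
........
...BBB..
...BBB..
..AA..CC
..AA..CC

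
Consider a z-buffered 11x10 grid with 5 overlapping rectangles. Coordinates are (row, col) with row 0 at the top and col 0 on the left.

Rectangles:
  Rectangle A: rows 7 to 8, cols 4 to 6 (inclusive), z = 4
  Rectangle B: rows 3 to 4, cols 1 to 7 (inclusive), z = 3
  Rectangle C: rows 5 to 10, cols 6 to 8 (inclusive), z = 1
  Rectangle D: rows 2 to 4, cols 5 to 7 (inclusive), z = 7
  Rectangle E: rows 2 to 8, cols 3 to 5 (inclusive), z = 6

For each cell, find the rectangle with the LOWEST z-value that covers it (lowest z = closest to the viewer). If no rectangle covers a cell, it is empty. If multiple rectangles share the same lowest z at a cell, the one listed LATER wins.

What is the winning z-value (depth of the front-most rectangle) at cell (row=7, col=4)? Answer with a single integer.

Check cell (7,4):
  A: rows 7-8 cols 4-6 z=4 -> covers; best now A (z=4)
  B: rows 3-4 cols 1-7 -> outside (row miss)
  C: rows 5-10 cols 6-8 -> outside (col miss)
  D: rows 2-4 cols 5-7 -> outside (row miss)
  E: rows 2-8 cols 3-5 z=6 -> covers; best now A (z=4)
Winner: A at z=4

Answer: 4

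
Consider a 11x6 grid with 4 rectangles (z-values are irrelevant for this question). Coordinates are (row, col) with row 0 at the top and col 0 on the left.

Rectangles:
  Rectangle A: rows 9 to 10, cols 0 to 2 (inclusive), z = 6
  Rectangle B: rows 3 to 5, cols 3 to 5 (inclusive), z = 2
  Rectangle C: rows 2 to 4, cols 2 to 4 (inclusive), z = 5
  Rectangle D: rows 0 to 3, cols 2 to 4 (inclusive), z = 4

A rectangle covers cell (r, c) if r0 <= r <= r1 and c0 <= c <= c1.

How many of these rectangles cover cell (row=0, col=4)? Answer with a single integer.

Check cell (0,4):
  A: rows 9-10 cols 0-2 -> outside (row miss)
  B: rows 3-5 cols 3-5 -> outside (row miss)
  C: rows 2-4 cols 2-4 -> outside (row miss)
  D: rows 0-3 cols 2-4 -> covers
Count covering = 1

Answer: 1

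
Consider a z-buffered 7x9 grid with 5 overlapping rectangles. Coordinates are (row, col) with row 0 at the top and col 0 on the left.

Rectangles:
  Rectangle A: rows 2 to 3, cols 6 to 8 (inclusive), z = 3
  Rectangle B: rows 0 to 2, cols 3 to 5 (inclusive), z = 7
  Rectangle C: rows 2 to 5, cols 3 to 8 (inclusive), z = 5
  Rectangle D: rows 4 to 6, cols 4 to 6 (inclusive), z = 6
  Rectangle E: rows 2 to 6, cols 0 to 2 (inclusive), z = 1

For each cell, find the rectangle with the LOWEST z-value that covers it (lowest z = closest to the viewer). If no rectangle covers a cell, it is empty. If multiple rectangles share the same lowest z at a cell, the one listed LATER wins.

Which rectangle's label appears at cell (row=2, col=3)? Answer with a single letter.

Check cell (2,3):
  A: rows 2-3 cols 6-8 -> outside (col miss)
  B: rows 0-2 cols 3-5 z=7 -> covers; best now B (z=7)
  C: rows 2-5 cols 3-8 z=5 -> covers; best now C (z=5)
  D: rows 4-6 cols 4-6 -> outside (row miss)
  E: rows 2-6 cols 0-2 -> outside (col miss)
Winner: C at z=5

Answer: C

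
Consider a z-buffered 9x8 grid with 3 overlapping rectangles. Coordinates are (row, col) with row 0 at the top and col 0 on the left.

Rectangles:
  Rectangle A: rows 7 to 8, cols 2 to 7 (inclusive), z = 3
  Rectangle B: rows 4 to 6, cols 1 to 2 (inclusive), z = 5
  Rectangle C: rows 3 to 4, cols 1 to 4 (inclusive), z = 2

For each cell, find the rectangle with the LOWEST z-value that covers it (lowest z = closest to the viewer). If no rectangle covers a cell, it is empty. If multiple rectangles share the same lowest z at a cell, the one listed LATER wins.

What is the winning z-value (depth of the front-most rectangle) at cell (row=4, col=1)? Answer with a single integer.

Answer: 2

Derivation:
Check cell (4,1):
  A: rows 7-8 cols 2-7 -> outside (row miss)
  B: rows 4-6 cols 1-2 z=5 -> covers; best now B (z=5)
  C: rows 3-4 cols 1-4 z=2 -> covers; best now C (z=2)
Winner: C at z=2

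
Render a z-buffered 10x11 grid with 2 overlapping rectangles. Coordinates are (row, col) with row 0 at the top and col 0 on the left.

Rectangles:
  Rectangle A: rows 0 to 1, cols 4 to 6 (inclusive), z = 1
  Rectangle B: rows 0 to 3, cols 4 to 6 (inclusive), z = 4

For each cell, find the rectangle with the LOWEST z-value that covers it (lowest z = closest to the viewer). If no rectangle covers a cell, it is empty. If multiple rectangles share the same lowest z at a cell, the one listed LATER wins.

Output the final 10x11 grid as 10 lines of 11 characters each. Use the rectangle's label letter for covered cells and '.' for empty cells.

....AAA....
....AAA....
....BBB....
....BBB....
...........
...........
...........
...........
...........
...........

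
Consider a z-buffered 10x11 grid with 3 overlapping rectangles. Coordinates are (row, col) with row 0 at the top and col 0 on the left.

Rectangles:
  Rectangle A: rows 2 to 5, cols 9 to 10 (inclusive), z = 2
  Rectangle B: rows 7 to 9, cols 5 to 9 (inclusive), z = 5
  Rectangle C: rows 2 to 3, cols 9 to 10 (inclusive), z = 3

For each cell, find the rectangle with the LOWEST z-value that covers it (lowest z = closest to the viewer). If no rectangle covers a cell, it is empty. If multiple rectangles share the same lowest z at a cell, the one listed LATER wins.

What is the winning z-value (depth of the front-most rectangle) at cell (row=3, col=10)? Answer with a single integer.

Check cell (3,10):
  A: rows 2-5 cols 9-10 z=2 -> covers; best now A (z=2)
  B: rows 7-9 cols 5-9 -> outside (row miss)
  C: rows 2-3 cols 9-10 z=3 -> covers; best now A (z=2)
Winner: A at z=2

Answer: 2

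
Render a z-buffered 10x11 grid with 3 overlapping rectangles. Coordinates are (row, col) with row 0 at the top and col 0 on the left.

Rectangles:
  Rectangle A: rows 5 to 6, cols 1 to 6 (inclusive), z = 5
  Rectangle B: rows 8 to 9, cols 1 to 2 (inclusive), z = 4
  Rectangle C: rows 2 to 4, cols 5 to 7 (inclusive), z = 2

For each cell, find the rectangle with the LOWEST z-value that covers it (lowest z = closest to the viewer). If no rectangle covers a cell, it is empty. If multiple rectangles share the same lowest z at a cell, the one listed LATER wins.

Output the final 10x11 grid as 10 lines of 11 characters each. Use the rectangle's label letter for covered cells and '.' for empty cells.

...........
...........
.....CCC...
.....CCC...
.....CCC...
.AAAAAA....
.AAAAAA....
...........
.BB........
.BB........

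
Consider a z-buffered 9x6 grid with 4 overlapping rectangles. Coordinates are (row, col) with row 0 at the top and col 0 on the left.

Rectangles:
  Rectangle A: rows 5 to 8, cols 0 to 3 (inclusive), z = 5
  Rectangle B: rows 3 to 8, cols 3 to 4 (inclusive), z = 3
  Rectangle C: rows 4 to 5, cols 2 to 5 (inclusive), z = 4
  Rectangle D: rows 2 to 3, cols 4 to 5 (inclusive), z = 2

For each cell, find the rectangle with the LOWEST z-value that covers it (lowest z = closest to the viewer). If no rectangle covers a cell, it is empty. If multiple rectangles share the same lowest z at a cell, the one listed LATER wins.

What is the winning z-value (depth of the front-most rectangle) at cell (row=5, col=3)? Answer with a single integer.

Answer: 3

Derivation:
Check cell (5,3):
  A: rows 5-8 cols 0-3 z=5 -> covers; best now A (z=5)
  B: rows 3-8 cols 3-4 z=3 -> covers; best now B (z=3)
  C: rows 4-5 cols 2-5 z=4 -> covers; best now B (z=3)
  D: rows 2-3 cols 4-5 -> outside (row miss)
Winner: B at z=3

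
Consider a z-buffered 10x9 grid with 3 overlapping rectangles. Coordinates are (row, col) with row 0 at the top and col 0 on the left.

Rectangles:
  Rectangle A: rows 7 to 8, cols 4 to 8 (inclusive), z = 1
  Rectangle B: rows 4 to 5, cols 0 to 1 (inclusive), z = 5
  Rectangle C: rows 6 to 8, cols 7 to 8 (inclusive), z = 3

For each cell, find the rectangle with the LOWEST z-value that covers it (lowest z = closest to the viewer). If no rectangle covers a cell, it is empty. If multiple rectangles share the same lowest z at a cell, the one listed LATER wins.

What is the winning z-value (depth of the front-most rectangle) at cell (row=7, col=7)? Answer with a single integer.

Check cell (7,7):
  A: rows 7-8 cols 4-8 z=1 -> covers; best now A (z=1)
  B: rows 4-5 cols 0-1 -> outside (row miss)
  C: rows 6-8 cols 7-8 z=3 -> covers; best now A (z=1)
Winner: A at z=1

Answer: 1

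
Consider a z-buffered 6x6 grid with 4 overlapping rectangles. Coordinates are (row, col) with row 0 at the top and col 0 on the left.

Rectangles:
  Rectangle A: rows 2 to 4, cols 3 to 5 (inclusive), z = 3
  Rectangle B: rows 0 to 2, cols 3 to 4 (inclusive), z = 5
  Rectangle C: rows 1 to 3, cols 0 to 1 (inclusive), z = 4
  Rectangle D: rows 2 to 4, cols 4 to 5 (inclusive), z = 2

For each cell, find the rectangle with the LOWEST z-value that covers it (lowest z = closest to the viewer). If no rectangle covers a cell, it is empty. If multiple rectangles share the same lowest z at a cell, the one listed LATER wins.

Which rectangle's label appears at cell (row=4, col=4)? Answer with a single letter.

Check cell (4,4):
  A: rows 2-4 cols 3-5 z=3 -> covers; best now A (z=3)
  B: rows 0-2 cols 3-4 -> outside (row miss)
  C: rows 1-3 cols 0-1 -> outside (row miss)
  D: rows 2-4 cols 4-5 z=2 -> covers; best now D (z=2)
Winner: D at z=2

Answer: D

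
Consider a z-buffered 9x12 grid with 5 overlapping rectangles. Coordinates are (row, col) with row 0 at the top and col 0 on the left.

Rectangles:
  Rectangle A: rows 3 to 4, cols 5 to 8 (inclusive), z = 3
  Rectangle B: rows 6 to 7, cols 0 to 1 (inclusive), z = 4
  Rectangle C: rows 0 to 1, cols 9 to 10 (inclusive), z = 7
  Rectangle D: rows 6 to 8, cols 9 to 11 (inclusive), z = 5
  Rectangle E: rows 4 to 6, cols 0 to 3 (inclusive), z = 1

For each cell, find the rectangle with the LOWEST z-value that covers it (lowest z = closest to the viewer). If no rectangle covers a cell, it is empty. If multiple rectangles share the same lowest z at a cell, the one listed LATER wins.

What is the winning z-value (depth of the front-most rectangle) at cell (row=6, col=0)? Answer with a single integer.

Answer: 1

Derivation:
Check cell (6,0):
  A: rows 3-4 cols 5-8 -> outside (row miss)
  B: rows 6-7 cols 0-1 z=4 -> covers; best now B (z=4)
  C: rows 0-1 cols 9-10 -> outside (row miss)
  D: rows 6-8 cols 9-11 -> outside (col miss)
  E: rows 4-6 cols 0-3 z=1 -> covers; best now E (z=1)
Winner: E at z=1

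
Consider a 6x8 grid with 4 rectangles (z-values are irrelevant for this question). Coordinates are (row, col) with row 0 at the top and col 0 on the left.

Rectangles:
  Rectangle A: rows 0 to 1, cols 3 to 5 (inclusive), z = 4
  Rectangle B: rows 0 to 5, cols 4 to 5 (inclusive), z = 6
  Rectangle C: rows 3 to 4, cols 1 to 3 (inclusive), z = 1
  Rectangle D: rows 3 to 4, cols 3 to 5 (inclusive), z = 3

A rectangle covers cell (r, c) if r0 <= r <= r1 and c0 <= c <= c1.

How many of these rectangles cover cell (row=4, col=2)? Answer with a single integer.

Check cell (4,2):
  A: rows 0-1 cols 3-5 -> outside (row miss)
  B: rows 0-5 cols 4-5 -> outside (col miss)
  C: rows 3-4 cols 1-3 -> covers
  D: rows 3-4 cols 3-5 -> outside (col miss)
Count covering = 1

Answer: 1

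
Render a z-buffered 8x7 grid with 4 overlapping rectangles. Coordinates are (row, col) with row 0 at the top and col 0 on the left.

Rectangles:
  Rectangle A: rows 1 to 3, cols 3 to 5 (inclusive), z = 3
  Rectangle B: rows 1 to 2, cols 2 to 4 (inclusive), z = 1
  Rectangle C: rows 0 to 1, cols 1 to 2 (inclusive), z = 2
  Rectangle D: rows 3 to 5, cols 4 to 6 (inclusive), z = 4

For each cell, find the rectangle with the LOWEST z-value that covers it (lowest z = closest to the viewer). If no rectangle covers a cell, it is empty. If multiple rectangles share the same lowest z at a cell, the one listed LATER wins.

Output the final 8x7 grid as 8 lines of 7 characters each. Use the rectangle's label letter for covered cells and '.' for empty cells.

.CC....
.CBBBA.
..BBBA.
...AAAD
....DDD
....DDD
.......
.......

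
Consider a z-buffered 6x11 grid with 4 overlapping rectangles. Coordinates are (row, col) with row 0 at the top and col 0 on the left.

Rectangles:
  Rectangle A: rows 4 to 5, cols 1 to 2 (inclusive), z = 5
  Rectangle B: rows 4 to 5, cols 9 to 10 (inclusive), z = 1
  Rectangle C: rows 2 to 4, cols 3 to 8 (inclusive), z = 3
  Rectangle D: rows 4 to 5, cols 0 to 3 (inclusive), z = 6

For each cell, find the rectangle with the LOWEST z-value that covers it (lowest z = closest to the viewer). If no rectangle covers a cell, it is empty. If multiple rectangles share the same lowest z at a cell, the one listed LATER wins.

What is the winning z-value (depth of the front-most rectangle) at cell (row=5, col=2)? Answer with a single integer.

Answer: 5

Derivation:
Check cell (5,2):
  A: rows 4-5 cols 1-2 z=5 -> covers; best now A (z=5)
  B: rows 4-5 cols 9-10 -> outside (col miss)
  C: rows 2-4 cols 3-8 -> outside (row miss)
  D: rows 4-5 cols 0-3 z=6 -> covers; best now A (z=5)
Winner: A at z=5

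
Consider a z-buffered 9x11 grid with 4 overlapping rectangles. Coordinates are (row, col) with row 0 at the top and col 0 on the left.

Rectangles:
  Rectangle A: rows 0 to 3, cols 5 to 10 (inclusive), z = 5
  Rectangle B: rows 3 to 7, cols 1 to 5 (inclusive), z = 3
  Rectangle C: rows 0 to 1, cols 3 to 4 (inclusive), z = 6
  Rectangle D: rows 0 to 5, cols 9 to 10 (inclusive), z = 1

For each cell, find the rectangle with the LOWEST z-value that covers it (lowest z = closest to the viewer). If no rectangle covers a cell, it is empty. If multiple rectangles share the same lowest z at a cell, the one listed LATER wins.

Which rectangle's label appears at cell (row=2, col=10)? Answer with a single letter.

Check cell (2,10):
  A: rows 0-3 cols 5-10 z=5 -> covers; best now A (z=5)
  B: rows 3-7 cols 1-5 -> outside (row miss)
  C: rows 0-1 cols 3-4 -> outside (row miss)
  D: rows 0-5 cols 9-10 z=1 -> covers; best now D (z=1)
Winner: D at z=1

Answer: D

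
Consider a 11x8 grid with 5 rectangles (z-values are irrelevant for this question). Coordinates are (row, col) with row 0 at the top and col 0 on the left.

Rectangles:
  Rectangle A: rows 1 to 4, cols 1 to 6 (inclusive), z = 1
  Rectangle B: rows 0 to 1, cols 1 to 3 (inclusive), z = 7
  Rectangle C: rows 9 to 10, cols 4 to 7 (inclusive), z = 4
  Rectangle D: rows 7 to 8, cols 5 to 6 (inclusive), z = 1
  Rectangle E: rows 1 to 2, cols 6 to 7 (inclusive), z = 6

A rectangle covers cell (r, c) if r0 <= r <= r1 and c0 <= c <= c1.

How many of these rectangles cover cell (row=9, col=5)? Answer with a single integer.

Check cell (9,5):
  A: rows 1-4 cols 1-6 -> outside (row miss)
  B: rows 0-1 cols 1-3 -> outside (row miss)
  C: rows 9-10 cols 4-7 -> covers
  D: rows 7-8 cols 5-6 -> outside (row miss)
  E: rows 1-2 cols 6-7 -> outside (row miss)
Count covering = 1

Answer: 1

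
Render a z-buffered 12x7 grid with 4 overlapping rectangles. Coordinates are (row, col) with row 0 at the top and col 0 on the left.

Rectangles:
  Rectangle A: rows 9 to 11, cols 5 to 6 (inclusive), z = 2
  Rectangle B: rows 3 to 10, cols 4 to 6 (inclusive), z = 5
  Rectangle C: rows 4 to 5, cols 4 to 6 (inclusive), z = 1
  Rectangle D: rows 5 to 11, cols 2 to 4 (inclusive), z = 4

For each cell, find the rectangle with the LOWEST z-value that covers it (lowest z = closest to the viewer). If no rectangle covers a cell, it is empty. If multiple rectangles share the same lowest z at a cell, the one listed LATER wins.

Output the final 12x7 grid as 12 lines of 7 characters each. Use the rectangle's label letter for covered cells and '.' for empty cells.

.......
.......
.......
....BBB
....CCC
..DDCCC
..DDDBB
..DDDBB
..DDDBB
..DDDAA
..DDDAA
..DDDAA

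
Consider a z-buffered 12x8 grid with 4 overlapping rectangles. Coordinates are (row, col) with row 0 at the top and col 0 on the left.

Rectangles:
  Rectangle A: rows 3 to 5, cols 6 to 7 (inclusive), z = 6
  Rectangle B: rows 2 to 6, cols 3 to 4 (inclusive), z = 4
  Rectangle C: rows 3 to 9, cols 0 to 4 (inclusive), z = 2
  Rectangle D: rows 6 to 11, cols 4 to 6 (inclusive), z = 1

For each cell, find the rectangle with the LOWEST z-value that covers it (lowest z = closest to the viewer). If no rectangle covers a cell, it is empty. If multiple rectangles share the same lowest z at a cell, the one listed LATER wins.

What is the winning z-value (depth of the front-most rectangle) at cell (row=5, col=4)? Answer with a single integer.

Check cell (5,4):
  A: rows 3-5 cols 6-7 -> outside (col miss)
  B: rows 2-6 cols 3-4 z=4 -> covers; best now B (z=4)
  C: rows 3-9 cols 0-4 z=2 -> covers; best now C (z=2)
  D: rows 6-11 cols 4-6 -> outside (row miss)
Winner: C at z=2

Answer: 2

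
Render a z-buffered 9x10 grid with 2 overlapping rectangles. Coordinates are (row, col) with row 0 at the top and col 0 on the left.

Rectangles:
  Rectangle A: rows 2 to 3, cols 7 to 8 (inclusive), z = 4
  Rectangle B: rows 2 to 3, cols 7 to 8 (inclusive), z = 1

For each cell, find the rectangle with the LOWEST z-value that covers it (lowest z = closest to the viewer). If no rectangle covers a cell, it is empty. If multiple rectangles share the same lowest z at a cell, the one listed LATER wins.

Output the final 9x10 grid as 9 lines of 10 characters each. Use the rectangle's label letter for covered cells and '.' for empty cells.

..........
..........
.......BB.
.......BB.
..........
..........
..........
..........
..........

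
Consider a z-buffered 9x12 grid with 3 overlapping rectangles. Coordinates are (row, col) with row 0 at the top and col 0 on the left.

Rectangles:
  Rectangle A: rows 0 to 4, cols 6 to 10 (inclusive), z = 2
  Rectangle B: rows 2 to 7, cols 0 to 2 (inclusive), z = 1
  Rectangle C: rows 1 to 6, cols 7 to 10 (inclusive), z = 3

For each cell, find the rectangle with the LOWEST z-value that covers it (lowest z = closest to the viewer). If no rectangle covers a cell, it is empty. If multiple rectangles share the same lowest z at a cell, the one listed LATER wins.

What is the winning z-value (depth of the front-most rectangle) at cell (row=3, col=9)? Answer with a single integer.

Answer: 2

Derivation:
Check cell (3,9):
  A: rows 0-4 cols 6-10 z=2 -> covers; best now A (z=2)
  B: rows 2-7 cols 0-2 -> outside (col miss)
  C: rows 1-6 cols 7-10 z=3 -> covers; best now A (z=2)
Winner: A at z=2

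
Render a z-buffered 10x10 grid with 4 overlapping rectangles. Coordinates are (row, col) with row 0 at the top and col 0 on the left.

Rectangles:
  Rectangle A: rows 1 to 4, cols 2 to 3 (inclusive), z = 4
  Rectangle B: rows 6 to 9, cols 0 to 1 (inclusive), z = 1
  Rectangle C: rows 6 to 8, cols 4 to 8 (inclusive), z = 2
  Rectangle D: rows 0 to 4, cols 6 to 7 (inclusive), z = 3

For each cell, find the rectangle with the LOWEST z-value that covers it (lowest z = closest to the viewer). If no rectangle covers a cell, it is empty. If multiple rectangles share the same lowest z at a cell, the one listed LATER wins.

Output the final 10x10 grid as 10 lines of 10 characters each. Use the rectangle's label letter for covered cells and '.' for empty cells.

......DD..
..AA..DD..
..AA..DD..
..AA..DD..
..AA..DD..
..........
BB..CCCCC.
BB..CCCCC.
BB..CCCCC.
BB........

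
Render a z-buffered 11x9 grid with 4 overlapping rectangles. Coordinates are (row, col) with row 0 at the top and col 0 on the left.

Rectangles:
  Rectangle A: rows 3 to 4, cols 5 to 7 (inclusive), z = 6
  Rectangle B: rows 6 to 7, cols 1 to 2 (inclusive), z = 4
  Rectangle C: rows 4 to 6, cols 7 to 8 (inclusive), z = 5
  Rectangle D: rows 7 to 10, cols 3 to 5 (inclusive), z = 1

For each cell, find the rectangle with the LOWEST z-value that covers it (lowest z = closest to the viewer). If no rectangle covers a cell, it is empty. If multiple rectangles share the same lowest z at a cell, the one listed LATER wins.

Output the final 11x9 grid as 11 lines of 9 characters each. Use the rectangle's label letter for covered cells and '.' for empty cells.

.........
.........
.........
.....AAA.
.....AACC
.......CC
.BB....CC
.BBDDD...
...DDD...
...DDD...
...DDD...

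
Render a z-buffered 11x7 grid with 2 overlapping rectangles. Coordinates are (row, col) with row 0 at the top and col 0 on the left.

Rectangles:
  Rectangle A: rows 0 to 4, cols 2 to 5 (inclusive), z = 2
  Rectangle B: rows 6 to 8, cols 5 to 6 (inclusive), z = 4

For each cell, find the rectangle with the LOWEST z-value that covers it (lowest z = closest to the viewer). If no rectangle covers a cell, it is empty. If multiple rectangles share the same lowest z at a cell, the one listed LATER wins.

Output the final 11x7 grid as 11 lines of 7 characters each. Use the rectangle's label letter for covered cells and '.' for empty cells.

..AAAA.
..AAAA.
..AAAA.
..AAAA.
..AAAA.
.......
.....BB
.....BB
.....BB
.......
.......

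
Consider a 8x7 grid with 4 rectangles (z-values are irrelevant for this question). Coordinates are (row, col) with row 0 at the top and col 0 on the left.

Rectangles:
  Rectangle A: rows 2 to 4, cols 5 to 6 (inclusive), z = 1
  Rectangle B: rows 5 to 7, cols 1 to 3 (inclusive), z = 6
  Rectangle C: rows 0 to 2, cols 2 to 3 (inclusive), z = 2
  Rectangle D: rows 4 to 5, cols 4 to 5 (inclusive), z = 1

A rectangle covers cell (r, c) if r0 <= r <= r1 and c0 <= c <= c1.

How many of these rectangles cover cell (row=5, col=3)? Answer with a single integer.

Check cell (5,3):
  A: rows 2-4 cols 5-6 -> outside (row miss)
  B: rows 5-7 cols 1-3 -> covers
  C: rows 0-2 cols 2-3 -> outside (row miss)
  D: rows 4-5 cols 4-5 -> outside (col miss)
Count covering = 1

Answer: 1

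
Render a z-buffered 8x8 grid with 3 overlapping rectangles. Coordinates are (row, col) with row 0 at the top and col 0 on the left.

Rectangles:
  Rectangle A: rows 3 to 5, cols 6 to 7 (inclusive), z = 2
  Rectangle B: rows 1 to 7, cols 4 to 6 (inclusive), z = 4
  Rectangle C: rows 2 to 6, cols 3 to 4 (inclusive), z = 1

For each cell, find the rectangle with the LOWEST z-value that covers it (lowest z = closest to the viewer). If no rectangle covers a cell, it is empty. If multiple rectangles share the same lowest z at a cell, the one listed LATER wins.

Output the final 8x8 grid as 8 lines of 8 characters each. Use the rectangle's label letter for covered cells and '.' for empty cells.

........
....BBB.
...CCBB.
...CCBAA
...CCBAA
...CCBAA
...CCBB.
....BBB.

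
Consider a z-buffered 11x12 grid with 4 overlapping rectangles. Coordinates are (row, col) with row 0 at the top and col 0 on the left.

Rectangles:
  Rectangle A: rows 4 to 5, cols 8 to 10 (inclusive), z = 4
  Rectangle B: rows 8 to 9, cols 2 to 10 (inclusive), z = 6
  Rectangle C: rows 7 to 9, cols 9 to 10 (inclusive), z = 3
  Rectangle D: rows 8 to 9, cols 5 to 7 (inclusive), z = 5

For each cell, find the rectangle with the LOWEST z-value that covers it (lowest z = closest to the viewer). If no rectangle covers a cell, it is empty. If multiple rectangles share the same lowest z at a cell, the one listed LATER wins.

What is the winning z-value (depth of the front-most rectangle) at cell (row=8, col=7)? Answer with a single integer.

Answer: 5

Derivation:
Check cell (8,7):
  A: rows 4-5 cols 8-10 -> outside (row miss)
  B: rows 8-9 cols 2-10 z=6 -> covers; best now B (z=6)
  C: rows 7-9 cols 9-10 -> outside (col miss)
  D: rows 8-9 cols 5-7 z=5 -> covers; best now D (z=5)
Winner: D at z=5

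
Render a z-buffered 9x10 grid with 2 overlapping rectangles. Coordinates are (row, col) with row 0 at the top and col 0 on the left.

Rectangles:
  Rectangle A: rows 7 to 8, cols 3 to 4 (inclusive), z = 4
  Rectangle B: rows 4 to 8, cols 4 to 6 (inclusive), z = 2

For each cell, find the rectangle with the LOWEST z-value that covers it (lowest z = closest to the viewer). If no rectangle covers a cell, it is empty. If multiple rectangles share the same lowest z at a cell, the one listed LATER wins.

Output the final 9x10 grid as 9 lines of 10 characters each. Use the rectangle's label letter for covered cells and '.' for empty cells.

..........
..........
..........
..........
....BBB...
....BBB...
....BBB...
...ABBB...
...ABBB...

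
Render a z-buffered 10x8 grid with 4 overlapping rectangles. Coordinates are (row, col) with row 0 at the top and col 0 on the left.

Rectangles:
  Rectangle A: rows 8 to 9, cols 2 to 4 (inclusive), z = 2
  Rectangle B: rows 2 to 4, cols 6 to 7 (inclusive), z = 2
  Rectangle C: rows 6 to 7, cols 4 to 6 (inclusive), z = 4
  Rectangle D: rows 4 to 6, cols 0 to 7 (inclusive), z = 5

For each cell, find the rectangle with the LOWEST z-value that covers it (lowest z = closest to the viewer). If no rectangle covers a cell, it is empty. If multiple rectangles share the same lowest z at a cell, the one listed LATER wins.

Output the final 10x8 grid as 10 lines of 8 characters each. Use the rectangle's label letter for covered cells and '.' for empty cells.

........
........
......BB
......BB
DDDDDDBB
DDDDDDDD
DDDDCCCD
....CCC.
..AAA...
..AAA...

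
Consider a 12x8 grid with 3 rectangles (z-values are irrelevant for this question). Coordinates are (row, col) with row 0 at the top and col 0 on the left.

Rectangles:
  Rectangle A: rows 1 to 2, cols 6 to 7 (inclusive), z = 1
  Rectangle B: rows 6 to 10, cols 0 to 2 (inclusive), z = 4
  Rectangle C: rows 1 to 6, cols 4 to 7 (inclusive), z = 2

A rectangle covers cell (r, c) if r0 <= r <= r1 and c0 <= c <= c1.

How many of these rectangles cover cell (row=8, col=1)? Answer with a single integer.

Answer: 1

Derivation:
Check cell (8,1):
  A: rows 1-2 cols 6-7 -> outside (row miss)
  B: rows 6-10 cols 0-2 -> covers
  C: rows 1-6 cols 4-7 -> outside (row miss)
Count covering = 1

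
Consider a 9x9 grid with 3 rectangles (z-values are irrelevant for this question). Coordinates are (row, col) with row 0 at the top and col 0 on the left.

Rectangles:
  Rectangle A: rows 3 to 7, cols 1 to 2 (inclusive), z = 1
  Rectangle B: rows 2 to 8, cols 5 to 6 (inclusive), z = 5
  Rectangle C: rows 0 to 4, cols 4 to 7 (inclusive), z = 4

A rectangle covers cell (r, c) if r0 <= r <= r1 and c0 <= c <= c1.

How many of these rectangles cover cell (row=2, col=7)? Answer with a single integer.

Answer: 1

Derivation:
Check cell (2,7):
  A: rows 3-7 cols 1-2 -> outside (row miss)
  B: rows 2-8 cols 5-6 -> outside (col miss)
  C: rows 0-4 cols 4-7 -> covers
Count covering = 1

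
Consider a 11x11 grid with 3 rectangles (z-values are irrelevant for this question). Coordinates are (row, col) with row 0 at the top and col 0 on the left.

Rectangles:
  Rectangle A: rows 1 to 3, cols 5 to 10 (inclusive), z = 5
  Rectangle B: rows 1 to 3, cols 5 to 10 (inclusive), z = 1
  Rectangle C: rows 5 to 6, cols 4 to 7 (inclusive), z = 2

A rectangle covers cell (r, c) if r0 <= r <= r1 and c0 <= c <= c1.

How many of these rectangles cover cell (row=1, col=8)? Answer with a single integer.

Check cell (1,8):
  A: rows 1-3 cols 5-10 -> covers
  B: rows 1-3 cols 5-10 -> covers
  C: rows 5-6 cols 4-7 -> outside (row miss)
Count covering = 2

Answer: 2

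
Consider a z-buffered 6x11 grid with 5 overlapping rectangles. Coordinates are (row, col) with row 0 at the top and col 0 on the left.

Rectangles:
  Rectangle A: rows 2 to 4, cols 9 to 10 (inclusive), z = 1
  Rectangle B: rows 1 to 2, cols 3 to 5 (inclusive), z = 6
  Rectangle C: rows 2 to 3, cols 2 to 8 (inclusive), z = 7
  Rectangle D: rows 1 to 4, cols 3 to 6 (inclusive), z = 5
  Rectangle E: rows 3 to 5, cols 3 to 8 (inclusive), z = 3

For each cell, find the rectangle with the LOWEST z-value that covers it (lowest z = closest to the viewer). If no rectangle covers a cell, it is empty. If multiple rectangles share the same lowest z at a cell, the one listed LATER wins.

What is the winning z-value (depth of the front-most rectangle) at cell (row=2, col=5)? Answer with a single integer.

Check cell (2,5):
  A: rows 2-4 cols 9-10 -> outside (col miss)
  B: rows 1-2 cols 3-5 z=6 -> covers; best now B (z=6)
  C: rows 2-3 cols 2-8 z=7 -> covers; best now B (z=6)
  D: rows 1-4 cols 3-6 z=5 -> covers; best now D (z=5)
  E: rows 3-5 cols 3-8 -> outside (row miss)
Winner: D at z=5

Answer: 5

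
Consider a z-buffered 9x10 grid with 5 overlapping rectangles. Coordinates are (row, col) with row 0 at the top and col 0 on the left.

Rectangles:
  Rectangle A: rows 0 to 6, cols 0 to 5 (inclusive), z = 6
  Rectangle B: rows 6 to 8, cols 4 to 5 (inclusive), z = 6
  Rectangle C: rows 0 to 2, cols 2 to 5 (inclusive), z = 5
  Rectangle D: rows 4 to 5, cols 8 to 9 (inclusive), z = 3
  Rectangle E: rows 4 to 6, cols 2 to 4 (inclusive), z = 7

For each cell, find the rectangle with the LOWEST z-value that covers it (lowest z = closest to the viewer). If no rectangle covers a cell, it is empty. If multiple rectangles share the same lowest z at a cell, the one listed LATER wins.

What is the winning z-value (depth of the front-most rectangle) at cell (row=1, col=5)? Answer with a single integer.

Answer: 5

Derivation:
Check cell (1,5):
  A: rows 0-6 cols 0-5 z=6 -> covers; best now A (z=6)
  B: rows 6-8 cols 4-5 -> outside (row miss)
  C: rows 0-2 cols 2-5 z=5 -> covers; best now C (z=5)
  D: rows 4-5 cols 8-9 -> outside (row miss)
  E: rows 4-6 cols 2-4 -> outside (row miss)
Winner: C at z=5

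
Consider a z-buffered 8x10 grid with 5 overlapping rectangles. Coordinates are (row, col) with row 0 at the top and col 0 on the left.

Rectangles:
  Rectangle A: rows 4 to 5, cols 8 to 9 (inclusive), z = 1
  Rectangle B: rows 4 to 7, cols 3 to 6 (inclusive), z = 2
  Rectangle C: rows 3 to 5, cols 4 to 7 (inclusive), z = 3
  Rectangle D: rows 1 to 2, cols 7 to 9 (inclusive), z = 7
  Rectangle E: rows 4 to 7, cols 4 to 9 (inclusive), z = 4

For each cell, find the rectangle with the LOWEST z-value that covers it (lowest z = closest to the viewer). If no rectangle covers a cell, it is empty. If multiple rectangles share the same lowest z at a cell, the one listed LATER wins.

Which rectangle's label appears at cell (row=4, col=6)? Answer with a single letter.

Check cell (4,6):
  A: rows 4-5 cols 8-9 -> outside (col miss)
  B: rows 4-7 cols 3-6 z=2 -> covers; best now B (z=2)
  C: rows 3-5 cols 4-7 z=3 -> covers; best now B (z=2)
  D: rows 1-2 cols 7-9 -> outside (row miss)
  E: rows 4-7 cols 4-9 z=4 -> covers; best now B (z=2)
Winner: B at z=2

Answer: B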